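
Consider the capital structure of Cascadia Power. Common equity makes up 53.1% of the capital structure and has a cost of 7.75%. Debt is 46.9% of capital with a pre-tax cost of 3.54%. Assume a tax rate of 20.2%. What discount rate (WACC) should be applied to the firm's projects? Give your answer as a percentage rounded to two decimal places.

After-tax cost of debt = 3.54% × (1 − 20.2%) = 2.8249%.
WACC = 0.531 × 7.7500% + 0.469 × 2.8249% = 5.4401%.

5.44%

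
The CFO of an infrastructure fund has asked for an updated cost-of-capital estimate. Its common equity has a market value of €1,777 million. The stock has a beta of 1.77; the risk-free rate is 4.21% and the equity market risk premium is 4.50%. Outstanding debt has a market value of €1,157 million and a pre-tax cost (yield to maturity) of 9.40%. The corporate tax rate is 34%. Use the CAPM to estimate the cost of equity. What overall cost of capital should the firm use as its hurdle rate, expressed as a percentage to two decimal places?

Cost of equity via CAPM: Re = 4.21% + 1.77 × 4.5% = 12.1750%.
Total capital V = 1777 + 1157 = 2934.
Equity: weight = 1777/2934 = 0.6057; cost = 12.175%.
Debt: weight = 1157/2934 = 0.3943; after-tax cost = 9.4% × (1 − 34%) = 6.2040%.
WACC = 0.6057 × 12.1750% + 0.3943 × 6.2040% = 9.8204%.

9.82%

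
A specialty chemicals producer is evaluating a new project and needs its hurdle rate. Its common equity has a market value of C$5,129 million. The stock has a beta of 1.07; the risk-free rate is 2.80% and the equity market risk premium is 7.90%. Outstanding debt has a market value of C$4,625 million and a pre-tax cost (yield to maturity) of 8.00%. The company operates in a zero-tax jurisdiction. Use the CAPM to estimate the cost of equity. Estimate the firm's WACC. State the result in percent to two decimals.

9.71%

Cost of equity via CAPM: Re = 2.8% + 1.07 × 7.9% = 11.2530%.
Total capital V = 5129 + 4625 = 9754.
Equity: weight = 5129/9754 = 0.5258; cost = 11.253%.
Debt: weight = 4625/9754 = 0.4742; after-tax cost = 8% × (1 − 0%) = 8.0000%.
WACC = 0.5258 × 11.2530% + 0.4742 × 8.0000% = 9.7105%.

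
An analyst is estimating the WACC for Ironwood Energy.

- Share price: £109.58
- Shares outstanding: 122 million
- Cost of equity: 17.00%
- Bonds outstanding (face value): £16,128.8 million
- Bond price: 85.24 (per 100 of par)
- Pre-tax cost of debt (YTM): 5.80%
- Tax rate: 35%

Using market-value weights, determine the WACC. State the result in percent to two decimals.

Market value of equity E = 109.58 × 122m = 13368.76m. Market value of debt D = 16128.8m × 85.24/100 = 13748.18912m.
Total capital V = 13368.76 + 13748.18912 = 27116.94912.
Equity: weight = 13368.76/27116.94912 = 0.4930; cost = 17%.
Bonds outstanding: weight = 13748.18912/27116.94912 = 0.5070; after-tax cost = 5.8% × (1 − 35%) = 3.7700%.
WACC = 0.4930 × 17.0000% + 0.5070 × 3.7700% = 10.2924%.

10.29%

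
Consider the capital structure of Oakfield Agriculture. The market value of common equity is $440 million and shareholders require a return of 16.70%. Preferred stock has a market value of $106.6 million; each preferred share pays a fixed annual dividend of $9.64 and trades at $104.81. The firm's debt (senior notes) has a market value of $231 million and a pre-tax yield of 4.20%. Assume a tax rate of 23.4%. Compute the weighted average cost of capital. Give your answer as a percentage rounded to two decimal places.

11.67%

Cost of preferred: Rp = 9.64 / 104.81 = 9.1976%.
Total capital V = 440 + 106.6 + 231 = 777.6.
Equity: weight = 440/777.6 = 0.5658; cost = 16.7%.
Preferred: weight = 106.6/777.6 = 0.1371; cost = 9.1976%.
Senior notes: weight = 231/777.6 = 0.2971; after-tax cost = 4.2% × (1 − 23.4%) = 3.2172%.
WACC = 0.5658 × 16.7000% + 0.1371 × 9.1976% + 0.2971 × 3.2172% = 11.6662%.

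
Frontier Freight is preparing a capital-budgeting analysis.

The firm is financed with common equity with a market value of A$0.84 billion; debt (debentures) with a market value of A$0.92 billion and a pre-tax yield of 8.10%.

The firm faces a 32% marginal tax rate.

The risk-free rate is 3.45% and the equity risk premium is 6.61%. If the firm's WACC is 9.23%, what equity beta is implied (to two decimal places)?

1.49

Total capital V = 0.84 + 0.92 = 1.76.
Equity weight = 0.84/1.76 = 0.4773.
Debentures weight = 0.92/1.76 = 0.5227.
Debt contribution = 0.5227 × 8.1% × (1 − 32%) = 2.8792%.
Required equity contribution = 9.23% − 2.8792% = 6.3508%  ⇒  Re = 13.3065%.
CAPM: 13.3065% = 3.45% + β × 6.61%  ⇒  β = 1.4911.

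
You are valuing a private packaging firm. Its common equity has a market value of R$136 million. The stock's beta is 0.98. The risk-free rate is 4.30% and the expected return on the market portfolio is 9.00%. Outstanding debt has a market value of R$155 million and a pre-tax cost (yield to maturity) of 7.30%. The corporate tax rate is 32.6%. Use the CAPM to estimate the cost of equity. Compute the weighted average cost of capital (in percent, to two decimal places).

Market risk premium = 9.0% − 4.3% = 4.7%.
Cost of equity via CAPM: Re = 4.3% + 0.98 × 4.7% = 8.9060%.
Total capital V = 136 + 155 = 291.
Equity: weight = 136/291 = 0.4674; cost = 8.906%.
Debt: weight = 155/291 = 0.5326; after-tax cost = 7.3% × (1 − 32.6%) = 4.9202%.
WACC = 0.4674 × 8.9060% + 0.5326 × 4.9202% = 6.7830%.

6.78%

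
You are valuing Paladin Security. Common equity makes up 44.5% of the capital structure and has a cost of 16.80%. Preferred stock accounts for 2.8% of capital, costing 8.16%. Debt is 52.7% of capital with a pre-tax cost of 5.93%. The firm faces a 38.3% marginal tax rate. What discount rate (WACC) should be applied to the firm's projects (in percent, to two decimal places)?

9.63%

After-tax cost of debt = 5.93% × (1 − 38.3%) = 3.6588%.
WACC = 0.445 × 16.8000% + 0.028 × 8.1600% + 0.527 × 3.6588% = 9.6327%.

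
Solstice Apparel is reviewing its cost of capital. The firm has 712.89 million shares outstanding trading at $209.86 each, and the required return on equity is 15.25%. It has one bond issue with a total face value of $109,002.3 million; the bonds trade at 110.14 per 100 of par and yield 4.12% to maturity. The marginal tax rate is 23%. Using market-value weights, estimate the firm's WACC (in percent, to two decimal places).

Market value of equity E = 209.86 × 712.89m = 149607.0954m. Market value of debt D = 109002.3m × 110.14/100 = 120055.13322m.
Total capital V = 149607.0954 + 120055.13322 = 269662.22862.
Equity: weight = 149607.0954/269662.22862 = 0.5548; cost = 15.25%.
Bonds outstanding: weight = 120055.13322/269662.22862 = 0.4452; after-tax cost = 4.12% × (1 − 23%) = 3.1724%.
WACC = 0.5548 × 15.2500% + 0.4452 × 3.1724% = 9.8730%.

9.87%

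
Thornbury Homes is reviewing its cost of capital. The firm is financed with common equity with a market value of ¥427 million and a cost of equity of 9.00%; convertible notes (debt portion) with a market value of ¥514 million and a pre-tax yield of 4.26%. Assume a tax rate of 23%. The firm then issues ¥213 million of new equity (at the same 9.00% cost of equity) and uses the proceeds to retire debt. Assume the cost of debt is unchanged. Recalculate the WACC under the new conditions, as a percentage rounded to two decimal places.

7.17%

After the change:
Total capital V = 640 + 301 = 941.
Equity: weight = 640/941 = 0.6801; cost = 9%.
Convertible notes (debt portion): weight = 301/941 = 0.3199; after-tax cost = 4.26% × (1 − 23%) = 3.2802%.
WACC = 0.6801 × 9.0000% + 0.3199 × 3.2802% = 7.1704%.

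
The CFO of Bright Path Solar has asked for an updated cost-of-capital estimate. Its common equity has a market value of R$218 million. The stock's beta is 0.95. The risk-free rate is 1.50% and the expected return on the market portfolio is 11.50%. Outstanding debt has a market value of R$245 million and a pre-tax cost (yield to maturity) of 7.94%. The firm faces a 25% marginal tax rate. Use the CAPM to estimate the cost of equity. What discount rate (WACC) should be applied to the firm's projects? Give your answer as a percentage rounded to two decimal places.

Market risk premium = 11.5% − 1.5% = 10.0%.
Cost of equity via CAPM: Re = 1.5% + 0.95 × 10.0% = 11.0000%.
Total capital V = 218 + 245 = 463.
Equity: weight = 218/463 = 0.4708; cost = 11%.
Debt: weight = 245/463 = 0.5292; after-tax cost = 7.94% × (1 − 25%) = 5.9550%.
WACC = 0.4708 × 11.0000% + 0.5292 × 5.9550% = 8.3304%.

8.33%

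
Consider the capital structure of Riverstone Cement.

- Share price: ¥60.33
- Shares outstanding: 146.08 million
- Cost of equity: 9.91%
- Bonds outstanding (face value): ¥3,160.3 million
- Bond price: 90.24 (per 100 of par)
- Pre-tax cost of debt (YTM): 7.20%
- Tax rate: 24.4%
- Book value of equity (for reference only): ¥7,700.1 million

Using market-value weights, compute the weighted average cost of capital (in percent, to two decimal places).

Market value of equity E = 60.33 × 146.08m = 8813.0064m. Market value of debt D = 3160.3m × 90.24/100 = 2851.85472m.
Total capital V = 8813.0064 + 2851.85472 = 11664.86112.
Equity: weight = 8813.0064/11664.86112 = 0.7555; cost = 9.91%.
Bonds outstanding: weight = 2851.85472/11664.86112 = 0.2445; after-tax cost = 7.2% × (1 − 24.4%) = 5.4432%.
WACC = 0.7555 × 9.9100% + 0.2445 × 5.4432% = 8.8179%.

8.82%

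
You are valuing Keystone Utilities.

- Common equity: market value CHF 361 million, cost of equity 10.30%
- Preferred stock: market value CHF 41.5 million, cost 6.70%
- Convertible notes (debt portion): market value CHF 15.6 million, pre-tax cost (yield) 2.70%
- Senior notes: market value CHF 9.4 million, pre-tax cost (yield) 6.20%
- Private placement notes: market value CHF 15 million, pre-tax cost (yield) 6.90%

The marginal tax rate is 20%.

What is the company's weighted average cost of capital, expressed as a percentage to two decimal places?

Total capital V = 361 + 41.5 + 15.6 + 9.4 + 15 = 442.5.
Equity: weight = 361/442.5 = 0.8158; cost = 10.3%.
Preferred: weight = 41.5/442.5 = 0.0938; cost = 6.7%.
Convertible notes (debt portion): weight = 15.6/442.5 = 0.0353; after-tax cost = 2.7% × (1 − 20%) = 2.1600%.
Senior notes: weight = 9.4/442.5 = 0.0212; after-tax cost = 6.2% × (1 − 20%) = 4.9600%.
Private placement notes: weight = 15/442.5 = 0.0339; after-tax cost = 6.9% × (1 − 20%) = 5.5200%.
WACC = 0.8158 × 10.3000% + 0.0938 × 6.7000% + 0.0353 × 2.1600% + 0.0212 × 4.9600% + 0.0339 × 5.5200% = 9.3999%.

9.40%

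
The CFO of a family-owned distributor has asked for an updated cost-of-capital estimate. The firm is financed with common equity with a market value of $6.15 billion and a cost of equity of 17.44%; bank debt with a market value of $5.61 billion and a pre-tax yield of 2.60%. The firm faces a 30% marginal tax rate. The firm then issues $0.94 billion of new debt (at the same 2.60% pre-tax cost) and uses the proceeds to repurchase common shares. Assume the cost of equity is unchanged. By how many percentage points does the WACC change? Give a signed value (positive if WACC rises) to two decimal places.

-1.25 pp

Current WACC:
Total capital V = 6.15 + 5.61 = 11.76.
Equity: weight = 6.15/11.76 = 0.5230; cost = 17.44%.
Bank debt: weight = 5.61/11.76 = 0.4770; after-tax cost = 2.6% × (1 − 30%) = 1.8200%.
WACC = 0.5230 × 17.4400% + 0.4770 × 1.8200% = 9.9886%.
After the change:
Total capital V = 5.21 + 6.55 = 11.76.
Equity: weight = 5.21/11.76 = 0.4430; cost = 17.44%.
Bank debt: weight = 6.55/11.76 = 0.5570; after-tax cost = 2.6% × (1 − 30%) = 1.8200%.
WACC = 0.4430 × 17.4400% + 0.5570 × 1.8200% = 8.7401%.
Change in WACC = 8.7401% − 9.9886% = -1.2485 pp.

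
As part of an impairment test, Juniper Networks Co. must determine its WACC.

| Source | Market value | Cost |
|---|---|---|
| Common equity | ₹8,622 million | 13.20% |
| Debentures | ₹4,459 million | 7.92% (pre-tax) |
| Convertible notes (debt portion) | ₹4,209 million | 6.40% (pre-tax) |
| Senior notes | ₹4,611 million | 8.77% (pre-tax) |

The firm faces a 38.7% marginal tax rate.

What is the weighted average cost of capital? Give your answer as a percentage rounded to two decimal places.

Total capital V = 8622 + 4459 + 4209 + 4611 = 21901.
Equity: weight = 8622/21901 = 0.3937; cost = 13.2%.
Debentures: weight = 4459/21901 = 0.2036; after-tax cost = 7.92% × (1 − 38.7%) = 4.8550%.
Convertible notes (debt portion): weight = 4209/21901 = 0.1922; after-tax cost = 6.4% × (1 − 38.7%) = 3.9232%.
Senior notes: weight = 4611/21901 = 0.2105; after-tax cost = 8.77% × (1 − 38.7%) = 5.3760%.
WACC = 0.3937 × 13.2000% + 0.2036 × 4.8550% + 0.1922 × 3.9232% + 0.2105 × 5.3760% = 8.0709%.

8.07%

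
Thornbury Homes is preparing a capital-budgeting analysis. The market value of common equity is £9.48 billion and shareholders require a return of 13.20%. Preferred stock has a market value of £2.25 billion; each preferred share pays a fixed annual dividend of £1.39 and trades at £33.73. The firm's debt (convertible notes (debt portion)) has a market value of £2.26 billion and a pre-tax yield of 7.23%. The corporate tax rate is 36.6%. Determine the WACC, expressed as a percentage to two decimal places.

Cost of preferred: Rp = 1.39 / 33.73 = 4.1210%.
Total capital V = 9.48 + 2.25 + 2.26 = 13.99.
Equity: weight = 9.48/13.99 = 0.6776; cost = 13.2%.
Preferred: weight = 2.25/13.99 = 0.1608; cost = 4.121%.
Convertible notes (debt portion): weight = 2.26/13.99 = 0.1615; after-tax cost = 7.23% × (1 − 36.6%) = 4.5838%.
WACC = 0.6776 × 13.2000% + 0.1608 × 4.1210% + 0.1615 × 4.5838% = 10.3479%.

10.35%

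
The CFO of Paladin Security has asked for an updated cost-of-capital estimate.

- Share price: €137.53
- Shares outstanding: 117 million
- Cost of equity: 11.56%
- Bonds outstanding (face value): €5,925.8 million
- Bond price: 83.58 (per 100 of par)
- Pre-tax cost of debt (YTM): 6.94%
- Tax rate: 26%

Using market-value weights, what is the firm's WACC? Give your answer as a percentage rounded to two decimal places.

Market value of equity E = 137.53 × 117m = 16091.01m. Market value of debt D = 5925.8m × 83.58/100 = 4952.78364m.
Total capital V = 16091.01 + 4952.78364 = 21043.79364.
Equity: weight = 16091.01/21043.79364 = 0.7646; cost = 11.56%.
Bonds outstanding: weight = 4952.78364/21043.79364 = 0.2354; after-tax cost = 6.94% × (1 − 26%) = 5.1356%.
WACC = 0.7646 × 11.5600% + 0.2354 × 5.1356% = 10.0480%.

10.05%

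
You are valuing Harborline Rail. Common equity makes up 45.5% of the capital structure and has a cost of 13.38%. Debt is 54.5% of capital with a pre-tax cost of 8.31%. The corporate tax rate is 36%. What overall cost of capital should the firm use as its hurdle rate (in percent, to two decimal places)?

8.99%

After-tax cost of debt = 8.31% × (1 − 36%) = 5.3184%.
WACC = 0.455 × 13.3800% + 0.545 × 5.3184% = 8.9864%.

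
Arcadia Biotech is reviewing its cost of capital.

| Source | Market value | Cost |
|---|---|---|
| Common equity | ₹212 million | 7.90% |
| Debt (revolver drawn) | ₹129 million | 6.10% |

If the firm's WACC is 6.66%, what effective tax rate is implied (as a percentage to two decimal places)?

Total capital V = 212 + 129 = 341.
Equity weight = 212/341 = 0.6217.
Revolver drawn weight = 129/341 = 0.3783.
Equity contribution = 0.6217 × 7.9% = 4.9114%.
Debt contribution must be 6.66% − 4.9114% = 1.7486%.
0.3783 × 6.1% × (1 − T) = 1.7486%  ⇒  (1 − T) = 0.7577.
T = 24.2267%.

24.23%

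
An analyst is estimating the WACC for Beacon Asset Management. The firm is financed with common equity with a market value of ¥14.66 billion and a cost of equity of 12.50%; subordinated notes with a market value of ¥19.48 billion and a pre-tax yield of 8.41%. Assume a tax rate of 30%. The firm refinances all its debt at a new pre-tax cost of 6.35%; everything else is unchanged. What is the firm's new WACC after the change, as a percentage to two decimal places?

After the change:
Total capital V = 14.66 + 19.48 = 34.14.
Equity: weight = 14.66/34.14 = 0.4294; cost = 12.5%.
Subordinated notes: weight = 19.48/34.14 = 0.5706; after-tax cost = 6.35% × (1 − 30%) = 4.4450%.
WACC = 0.4294 × 12.5000% + 0.5706 × 4.4450% = 7.9039%.

7.90%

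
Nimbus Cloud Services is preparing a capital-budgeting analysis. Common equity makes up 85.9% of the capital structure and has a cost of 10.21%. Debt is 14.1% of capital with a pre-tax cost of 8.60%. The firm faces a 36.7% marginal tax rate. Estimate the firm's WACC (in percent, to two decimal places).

9.54%

After-tax cost of debt = 8.6% × (1 − 36.7%) = 5.4438%.
WACC = 0.859 × 10.2100% + 0.141 × 5.4438% = 9.5380%.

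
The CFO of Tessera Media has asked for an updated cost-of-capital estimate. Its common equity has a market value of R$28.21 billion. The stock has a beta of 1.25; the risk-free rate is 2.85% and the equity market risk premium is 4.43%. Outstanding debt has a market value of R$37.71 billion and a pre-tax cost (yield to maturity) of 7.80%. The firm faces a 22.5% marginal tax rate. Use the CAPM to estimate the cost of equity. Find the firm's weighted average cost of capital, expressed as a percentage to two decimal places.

Cost of equity via CAPM: Re = 2.85% + 1.25 × 4.43% = 8.3875%.
Total capital V = 28.21 + 37.71 = 65.92.
Equity: weight = 28.21/65.92 = 0.4279; cost = 8.3875%.
Debt: weight = 37.71/65.92 = 0.5721; after-tax cost = 7.8% × (1 − 22.5%) = 6.0450%.
WACC = 0.4279 × 8.3875% + 0.5721 × 6.0450% = 7.0475%.

7.05%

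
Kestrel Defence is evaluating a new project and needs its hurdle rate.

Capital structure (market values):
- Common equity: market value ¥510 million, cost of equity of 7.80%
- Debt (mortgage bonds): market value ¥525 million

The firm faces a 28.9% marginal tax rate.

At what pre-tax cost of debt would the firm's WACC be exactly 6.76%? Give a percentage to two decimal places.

8.09%

Total capital V = 510 + 525 = 1035.
Equity weight = 510/1035 = 0.4928.
Mortgage bonds weight = 525/1035 = 0.5072.
Equity contribution = 0.4928 × 7.8% = 3.8435%.
Remaining for debt = 6.76% − 3.8435% = 2.9165%.
Rd × (1 − 28.9%) × 0.5072 = 2.9165%  ⇒  Rd = 8.0868%.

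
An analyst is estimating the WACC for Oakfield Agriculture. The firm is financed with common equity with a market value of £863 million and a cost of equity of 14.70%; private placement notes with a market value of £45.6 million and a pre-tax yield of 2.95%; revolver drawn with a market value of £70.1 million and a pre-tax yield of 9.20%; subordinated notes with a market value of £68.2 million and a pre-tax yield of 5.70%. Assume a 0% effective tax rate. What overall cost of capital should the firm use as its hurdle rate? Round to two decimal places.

Total capital V = 863 + 45.6 + 70.1 + 68.2 = 1046.9.
Equity: weight = 863/1046.9 = 0.8243; cost = 14.7%.
Private placement notes: weight = 45.6/1046.9 = 0.0436; after-tax cost = 2.95% × (1 − 0%) = 2.9500%.
Revolver drawn: weight = 70.1/1046.9 = 0.0670; after-tax cost = 9.2% × (1 − 0%) = 9.2000%.
Subordinated notes: weight = 68.2/1046.9 = 0.0651; after-tax cost = 5.7% × (1 − 0%) = 5.7000%.
WACC = 0.8243 × 14.7000% + 0.0436 × 2.9500% + 0.0670 × 9.2000% + 0.0651 × 5.7000% = 13.2336%.

13.23%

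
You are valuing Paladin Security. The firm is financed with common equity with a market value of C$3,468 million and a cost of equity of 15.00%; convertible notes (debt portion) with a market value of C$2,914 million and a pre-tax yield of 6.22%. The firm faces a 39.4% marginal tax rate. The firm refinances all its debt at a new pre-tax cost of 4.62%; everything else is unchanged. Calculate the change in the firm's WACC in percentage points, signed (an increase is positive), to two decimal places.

Current WACC:
Total capital V = 3468 + 2914 = 6382.
Equity: weight = 3468/6382 = 0.5434; cost = 15%.
Convertible notes (debt portion): weight = 2914/6382 = 0.4566; after-tax cost = 6.22% × (1 − 39.4%) = 3.7693%.
WACC = 0.5434 × 15.0000% + 0.4566 × 3.7693% = 9.8721%.
After the change:
Total capital V = 3468 + 2914 = 6382.
Equity: weight = 3468/6382 = 0.5434; cost = 15%.
Convertible notes (debt portion): weight = 2914/6382 = 0.4566; after-tax cost = 4.62% × (1 − 39.4%) = 2.7997%.
WACC = 0.5434 × 15.0000% + 0.4566 × 2.7997% = 9.4294%.
Change in WACC = 9.4294% − 9.8721% = -0.4427 pp.

-0.44 pp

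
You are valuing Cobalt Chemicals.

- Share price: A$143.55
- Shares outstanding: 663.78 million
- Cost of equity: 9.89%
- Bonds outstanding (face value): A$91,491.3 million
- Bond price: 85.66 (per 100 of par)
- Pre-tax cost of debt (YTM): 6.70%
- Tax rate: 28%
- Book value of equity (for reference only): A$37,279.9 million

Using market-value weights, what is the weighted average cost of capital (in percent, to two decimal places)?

7.60%

Market value of equity E = 143.55 × 663.78m = 95285.619m. Market value of debt D = 91491.3m × 85.66/100 = 78371.44758m.
Total capital V = 95285.619 + 78371.44758 = 173657.06658.
Equity: weight = 95285.619/173657.06658 = 0.5487; cost = 9.89%.
Bonds outstanding: weight = 78371.44758/173657.06658 = 0.4513; after-tax cost = 6.7% × (1 − 28%) = 4.8240%.
WACC = 0.5487 × 9.8900% + 0.4513 × 4.8240% = 7.6037%.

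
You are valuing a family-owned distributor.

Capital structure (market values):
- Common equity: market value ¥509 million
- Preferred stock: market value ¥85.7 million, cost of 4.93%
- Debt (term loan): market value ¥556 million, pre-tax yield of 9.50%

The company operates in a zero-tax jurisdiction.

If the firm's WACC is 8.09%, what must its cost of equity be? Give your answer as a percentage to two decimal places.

7.08%

Total capital V = 509 + 85.7 + 556 = 1150.7.
Equity weight = 509/1150.7 = 0.4423.
Preferred weight = 85.7/1150.7 = 0.0745.
Term loan weight = 556/1150.7 = 0.4832.
Debt contribution = 0.4832 × 9.5% × (1 − 0%) = 4.5902%.
Preferred contribution = 0.0745 × 4.93% = 0.3672%.
Required equity contribution = 8.09% − 4.9574% = 3.1326%.
Re = 3.1326% / 0.4423 = 7.0819%.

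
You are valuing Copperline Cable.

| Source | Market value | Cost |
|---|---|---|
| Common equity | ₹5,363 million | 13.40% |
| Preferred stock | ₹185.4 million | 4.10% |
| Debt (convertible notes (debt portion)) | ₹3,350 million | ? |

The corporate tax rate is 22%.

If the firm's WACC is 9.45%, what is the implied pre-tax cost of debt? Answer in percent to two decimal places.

Total capital V = 5363 + 185.4 + 3350 = 8898.4.
Equity weight = 5363/8898.4 = 0.6027.
Preferred weight = 185.4/8898.4 = 0.0208.
Convertible notes (debt portion) weight = 3350/8898.4 = 0.3765.
Equity contribution = 0.6027 × 13.4% = 8.0761%.
Preferred contribution = 0.0208 × 4.1% = 0.0854%.
Remaining for debt = 9.45% − 8.1615% = 1.2885%.
Rd × (1 − 22%) × 0.3765 = 1.2885%  ⇒  Rd = 4.3879%.

4.39%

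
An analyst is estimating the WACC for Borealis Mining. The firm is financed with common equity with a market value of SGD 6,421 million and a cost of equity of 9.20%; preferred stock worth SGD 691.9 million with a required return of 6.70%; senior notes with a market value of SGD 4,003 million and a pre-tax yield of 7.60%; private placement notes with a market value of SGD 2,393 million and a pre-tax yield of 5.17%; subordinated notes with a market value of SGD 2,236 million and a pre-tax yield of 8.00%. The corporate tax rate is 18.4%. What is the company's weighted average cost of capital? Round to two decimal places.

Total capital V = 6421 + 691.9 + 4003 + 2393 + 2236 = 15744.9.
Equity: weight = 6421/15744.9 = 0.4078; cost = 9.2%.
Preferred: weight = 691.9/15744.9 = 0.0439; cost = 6.7%.
Senior notes: weight = 4003/15744.9 = 0.2542; after-tax cost = 7.6% × (1 − 18.4%) = 6.2016%.
Private placement notes: weight = 2393/15744.9 = 0.1520; after-tax cost = 5.17% × (1 − 18.4%) = 4.2187%.
Subordinated notes: weight = 2236/15744.9 = 0.1420; after-tax cost = 8% × (1 − 18.4%) = 6.5280%.
WACC = 0.4078 × 9.2000% + 0.0439 × 6.7000% + 0.2542 × 6.2016% + 0.1520 × 4.2187% + 0.1420 × 6.5280% = 7.1913%.

7.19%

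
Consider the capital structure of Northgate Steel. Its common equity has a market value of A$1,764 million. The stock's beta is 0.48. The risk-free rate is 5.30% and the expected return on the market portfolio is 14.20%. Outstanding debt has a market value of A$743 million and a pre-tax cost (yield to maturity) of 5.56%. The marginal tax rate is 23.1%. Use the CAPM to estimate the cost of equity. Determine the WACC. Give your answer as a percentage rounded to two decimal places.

Market risk premium = 14.2% − 5.3% = 8.9%.
Cost of equity via CAPM: Re = 5.3% + 0.48 × 8.9% = 9.5720%.
Total capital V = 1764 + 743 = 2507.
Equity: weight = 1764/2507 = 0.7036; cost = 9.572%.
Debt: weight = 743/2507 = 0.2964; after-tax cost = 5.56% × (1 − 23.1%) = 4.2756%.
WACC = 0.7036 × 9.5720% + 0.2964 × 4.2756% = 8.0023%.

8.00%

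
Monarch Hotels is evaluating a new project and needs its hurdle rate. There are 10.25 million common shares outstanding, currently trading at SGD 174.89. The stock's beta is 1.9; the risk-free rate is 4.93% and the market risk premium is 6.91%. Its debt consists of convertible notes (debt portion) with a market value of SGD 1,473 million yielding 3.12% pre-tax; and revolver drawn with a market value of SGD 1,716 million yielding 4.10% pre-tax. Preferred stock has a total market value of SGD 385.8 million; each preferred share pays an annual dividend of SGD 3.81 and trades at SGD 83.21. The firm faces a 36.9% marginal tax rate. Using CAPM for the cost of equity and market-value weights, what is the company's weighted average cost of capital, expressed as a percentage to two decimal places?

7.73%

Cost of equity via CAPM: Re = 4.93% + 1.9 × 6.91% = 18.0590%.
Cost of preferred: Rp = 3.81 / 83.21 = 4.5788%.
Market value of equity E = 174.89 × 10.25m = 1792.6225m.
Total capital V = 1792.6225 + 385.8 + 1473 + 1716 = 5367.4225.
Equity: weight = 1792.6225/5367.4225 = 0.3340; cost = 18.059%.
Preferred: weight = 385.8/5367.4225 = 0.0719; cost = 4.5788%.
Convertible notes (debt portion): weight = 1473/5367.4225 = 0.2744; after-tax cost = 3.12% × (1 − 36.9%) = 1.9687%.
Revolver drawn: weight = 1716/5367.4225 = 0.3197; after-tax cost = 4.1% × (1 − 36.9%) = 2.5871%.
WACC = 0.3340 × 18.0590% + 0.0719 × 4.5788% + 0.2744 × 1.9687% + 0.3197 × 2.5871% = 7.7279%.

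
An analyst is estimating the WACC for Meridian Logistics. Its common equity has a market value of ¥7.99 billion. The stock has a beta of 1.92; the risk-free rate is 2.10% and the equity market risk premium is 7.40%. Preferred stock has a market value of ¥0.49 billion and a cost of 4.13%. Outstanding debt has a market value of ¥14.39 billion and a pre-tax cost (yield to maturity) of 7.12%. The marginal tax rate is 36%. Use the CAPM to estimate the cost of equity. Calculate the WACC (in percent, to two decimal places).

8.65%

Cost of equity via CAPM: Re = 2.1% + 1.92 × 7.4% = 16.3080%.
Total capital V = 7.99 + 0.49 + 14.39 = 22.87.
Equity: weight = 7.99/22.87 = 0.3494; cost = 16.308%.
Preferred: weight = 0.49/22.87 = 0.0214; cost = 4.13%.
Debt: weight = 14.39/22.87 = 0.6292; after-tax cost = 7.12% × (1 − 36%) = 4.5568%.
WACC = 0.3494 × 16.3080% + 0.0214 × 4.1300% + 0.6292 × 4.5568% = 8.6531%.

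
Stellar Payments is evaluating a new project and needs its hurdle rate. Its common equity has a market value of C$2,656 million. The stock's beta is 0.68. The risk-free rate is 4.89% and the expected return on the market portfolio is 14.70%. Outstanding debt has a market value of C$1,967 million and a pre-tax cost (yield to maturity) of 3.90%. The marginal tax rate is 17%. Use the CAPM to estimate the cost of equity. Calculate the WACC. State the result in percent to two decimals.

8.02%

Market risk premium = 14.7% − 4.89% = 9.81%.
Cost of equity via CAPM: Re = 4.89% + 0.68 × 9.81% = 11.5608%.
Total capital V = 2656 + 1967 = 4623.
Equity: weight = 2656/4623 = 0.5745; cost = 11.5608%.
Debt: weight = 1967/4623 = 0.4255; after-tax cost = 3.9% × (1 − 17%) = 3.2370%.
WACC = 0.5745 × 11.5608% + 0.4255 × 3.2370% = 8.0192%.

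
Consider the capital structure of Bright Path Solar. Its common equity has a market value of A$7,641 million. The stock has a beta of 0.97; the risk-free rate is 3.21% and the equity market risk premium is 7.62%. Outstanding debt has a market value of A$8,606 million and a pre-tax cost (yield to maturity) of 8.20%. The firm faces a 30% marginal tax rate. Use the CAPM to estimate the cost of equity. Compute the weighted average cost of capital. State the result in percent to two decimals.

Cost of equity via CAPM: Re = 3.21% + 0.97 × 7.62% = 10.6014%.
Total capital V = 7641 + 8606 = 16247.
Equity: weight = 7641/16247 = 0.4703; cost = 10.6014%.
Debt: weight = 8606/16247 = 0.5297; after-tax cost = 8.2% × (1 − 30%) = 5.7400%.
WACC = 0.4703 × 10.6014% + 0.5297 × 5.7400% = 8.0263%.

8.03%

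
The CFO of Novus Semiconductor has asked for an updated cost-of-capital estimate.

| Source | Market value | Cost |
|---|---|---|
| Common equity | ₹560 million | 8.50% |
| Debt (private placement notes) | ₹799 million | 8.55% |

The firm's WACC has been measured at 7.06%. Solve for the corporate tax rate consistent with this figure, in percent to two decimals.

Total capital V = 560 + 799 = 1359.
Equity weight = 560/1359 = 0.4121.
Private placement notes weight = 799/1359 = 0.5879.
Equity contribution = 0.4121 × 8.5% = 3.5026%.
Debt contribution must be 7.06% − 3.5026% = 3.5574%.
0.5879 × 8.55% × (1 − T) = 3.5574%  ⇒  (1 − T) = 0.7077.
T = 29.2311%.

29.23%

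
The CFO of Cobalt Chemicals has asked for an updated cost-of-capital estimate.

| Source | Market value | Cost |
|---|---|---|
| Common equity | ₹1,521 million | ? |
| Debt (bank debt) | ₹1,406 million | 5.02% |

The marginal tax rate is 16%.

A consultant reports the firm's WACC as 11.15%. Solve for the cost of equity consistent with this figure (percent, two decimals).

Total capital V = 1521 + 1406 = 2927.
Equity weight = 1521/2927 = 0.5196.
Bank debt weight = 1406/2927 = 0.4804.
Debt contribution = 0.4804 × 5.02% × (1 − 16%) = 2.0256%.
Required equity contribution = 11.15% − 2.0256% = 9.1244%.
Re = 9.1244% / 0.5196 = 17.5590%.

17.56%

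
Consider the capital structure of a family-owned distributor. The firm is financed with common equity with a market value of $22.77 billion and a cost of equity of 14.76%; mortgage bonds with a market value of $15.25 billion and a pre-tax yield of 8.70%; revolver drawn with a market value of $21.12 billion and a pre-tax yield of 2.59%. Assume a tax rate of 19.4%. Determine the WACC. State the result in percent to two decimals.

Total capital V = 22.77 + 15.25 + 21.12 = 59.14.
Equity: weight = 22.77/59.14 = 0.3850; cost = 14.76%.
Mortgage bonds: weight = 15.25/59.14 = 0.2579; after-tax cost = 8.7% × (1 − 19.4%) = 7.0122%.
Revolver drawn: weight = 21.12/59.14 = 0.3571; after-tax cost = 2.59% × (1 − 19.4%) = 2.0875%.
WACC = 0.3850 × 14.7600% + 0.2579 × 7.0122% + 0.3571 × 2.0875% = 8.2366%.

8.24%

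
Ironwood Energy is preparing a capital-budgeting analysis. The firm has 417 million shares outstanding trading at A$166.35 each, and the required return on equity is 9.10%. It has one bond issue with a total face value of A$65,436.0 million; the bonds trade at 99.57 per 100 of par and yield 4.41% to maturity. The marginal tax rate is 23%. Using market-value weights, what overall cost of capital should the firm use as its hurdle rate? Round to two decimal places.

Market value of equity E = 166.35 × 417m = 69367.95m. Market value of debt D = 65436m × 99.57/100 = 65154.6252m.
Total capital V = 69367.95 + 65154.6252 = 134522.5752.
Equity: weight = 69367.95/134522.5752 = 0.5157; cost = 9.1%.
Bonds outstanding: weight = 65154.6252/134522.5752 = 0.4843; after-tax cost = 4.41% × (1 − 23%) = 3.3957%.
WACC = 0.5157 × 9.1000% + 0.4843 × 3.3957% = 6.3372%.

6.34%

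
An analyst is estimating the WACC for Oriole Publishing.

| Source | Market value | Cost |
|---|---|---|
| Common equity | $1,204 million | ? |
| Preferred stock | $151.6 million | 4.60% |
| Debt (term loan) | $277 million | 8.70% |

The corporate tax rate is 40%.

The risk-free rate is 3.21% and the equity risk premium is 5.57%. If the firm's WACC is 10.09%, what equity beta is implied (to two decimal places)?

Total capital V = 1204 + 151.6 + 277 = 1632.6.
Equity weight = 1204/1632.6 = 0.7375.
Preferred weight = 151.6/1632.6 = 0.0929.
Term loan weight = 277/1632.6 = 0.1697.
Debt contribution = 0.1697 × 8.7% × (1 − 40%) = 0.8857%.
Preferred contribution = 0.0929 × 4.6% = 0.4271%.
Required equity contribution = 10.09% − 1.3128% = 8.7772%  ⇒  Re = 11.9017%.
CAPM: 11.9017% = 3.21% + β × 5.57%  ⇒  β = 1.5604.

1.56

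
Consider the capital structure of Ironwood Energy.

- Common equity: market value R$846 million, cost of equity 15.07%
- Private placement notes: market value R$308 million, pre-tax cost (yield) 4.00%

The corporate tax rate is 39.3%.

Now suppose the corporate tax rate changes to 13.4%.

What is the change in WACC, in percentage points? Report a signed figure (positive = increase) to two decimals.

+0.28 pp

Current WACC:
Total capital V = 846 + 308 = 1154.
Equity: weight = 846/1154 = 0.7331; cost = 15.07%.
Private placement notes: weight = 308/1154 = 0.2669; after-tax cost = 4% × (1 − 39.3%) = 2.4280%.
WACC = 0.7331 × 15.0700% + 0.2669 × 2.4280% = 11.6959%.
After the change:
Total capital V = 846 + 308 = 1154.
Equity: weight = 846/1154 = 0.7331; cost = 15.07%.
Private placement notes: weight = 308/1154 = 0.2669; after-tax cost = 4% × (1 − 13.4%) = 3.4640%.
WACC = 0.7331 × 15.0700% + 0.2669 × 3.4640% = 11.9724%.
Change in WACC = 11.9724% − 11.6959% = 0.2765 pp.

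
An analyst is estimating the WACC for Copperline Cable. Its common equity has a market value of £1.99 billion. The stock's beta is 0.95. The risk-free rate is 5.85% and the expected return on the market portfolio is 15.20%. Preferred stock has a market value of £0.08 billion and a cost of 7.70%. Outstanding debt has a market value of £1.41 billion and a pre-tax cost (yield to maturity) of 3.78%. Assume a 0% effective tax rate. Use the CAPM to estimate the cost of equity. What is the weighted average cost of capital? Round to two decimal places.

Market risk premium = 15.2% − 5.85% = 9.35%.
Cost of equity via CAPM: Re = 5.85% + 0.95 × 9.35% = 14.7325%.
Total capital V = 1.99 + 0.08 + 1.41 = 3.48.
Equity: weight = 1.99/3.48 = 0.5718; cost = 14.7325%.
Preferred: weight = 0.08/3.48 = 0.0230; cost = 7.7%.
Debt: weight = 1.41/3.48 = 0.4052; after-tax cost = 3.78% × (1 − 0%) = 3.7800%.
WACC = 0.5718 × 14.7325% + 0.0230 × 7.7000% + 0.4052 × 3.7800% = 10.1332%.

10.13%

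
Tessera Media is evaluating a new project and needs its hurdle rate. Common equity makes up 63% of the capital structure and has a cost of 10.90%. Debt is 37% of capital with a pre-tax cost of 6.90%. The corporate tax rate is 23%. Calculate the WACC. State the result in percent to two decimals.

After-tax cost of debt = 6.9% × (1 − 23%) = 5.3130%.
WACC = 0.630 × 10.9000% + 0.370 × 5.3130% = 8.8328%.

8.83%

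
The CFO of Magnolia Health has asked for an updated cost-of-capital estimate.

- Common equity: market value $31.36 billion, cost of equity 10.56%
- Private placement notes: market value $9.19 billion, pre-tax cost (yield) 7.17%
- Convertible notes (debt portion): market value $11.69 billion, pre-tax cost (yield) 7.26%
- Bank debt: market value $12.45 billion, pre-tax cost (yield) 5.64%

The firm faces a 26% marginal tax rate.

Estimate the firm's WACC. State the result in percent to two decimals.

Total capital V = 31.36 + 9.19 + 11.69 + 12.45 = 64.69.
Equity: weight = 31.36/64.69 = 0.4848; cost = 10.56%.
Private placement notes: weight = 9.19/64.69 = 0.1421; after-tax cost = 7.17% × (1 − 26%) = 5.3058%.
Convertible notes (debt portion): weight = 11.69/64.69 = 0.1807; after-tax cost = 7.26% × (1 − 26%) = 5.3724%.
Bank debt: weight = 12.45/64.69 = 0.1925; after-tax cost = 5.64% × (1 − 26%) = 4.1736%.
WACC = 0.4848 × 10.5600% + 0.1421 × 5.3058% + 0.1807 × 5.3724% + 0.1925 × 4.1736% = 7.6470%.

7.65%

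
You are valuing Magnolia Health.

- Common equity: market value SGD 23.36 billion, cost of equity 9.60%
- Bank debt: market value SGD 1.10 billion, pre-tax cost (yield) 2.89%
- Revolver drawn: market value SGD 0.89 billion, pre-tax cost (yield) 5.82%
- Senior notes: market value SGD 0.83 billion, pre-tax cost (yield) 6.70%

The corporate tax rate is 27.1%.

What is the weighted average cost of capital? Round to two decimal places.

Total capital V = 23.36 + 1.1 + 0.89 + 0.83 = 26.18.
Equity: weight = 23.36/26.18 = 0.8923; cost = 9.6%.
Bank debt: weight = 1.1/26.18 = 0.0420; after-tax cost = 2.89% × (1 − 27.1%) = 2.1068%.
Revolver drawn: weight = 0.89/26.18 = 0.0340; after-tax cost = 5.82% × (1 − 27.1%) = 4.2428%.
Senior notes: weight = 0.83/26.18 = 0.0317; after-tax cost = 6.7% × (1 − 27.1%) = 4.8843%.
WACC = 0.8923 × 9.6000% + 0.0420 × 2.1068% + 0.0340 × 4.2428% + 0.0317 × 4.8843% = 8.9535%.

8.95%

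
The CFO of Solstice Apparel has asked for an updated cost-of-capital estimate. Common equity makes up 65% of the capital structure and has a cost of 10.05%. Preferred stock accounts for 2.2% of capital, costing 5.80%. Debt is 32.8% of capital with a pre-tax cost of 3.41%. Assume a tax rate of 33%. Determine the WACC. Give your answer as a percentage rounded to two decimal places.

7.41%

After-tax cost of debt = 3.41% × (1 − 33%) = 2.2847%.
WACC = 0.650 × 10.0500% + 0.022 × 5.8000% + 0.328 × 2.2847% = 7.4095%.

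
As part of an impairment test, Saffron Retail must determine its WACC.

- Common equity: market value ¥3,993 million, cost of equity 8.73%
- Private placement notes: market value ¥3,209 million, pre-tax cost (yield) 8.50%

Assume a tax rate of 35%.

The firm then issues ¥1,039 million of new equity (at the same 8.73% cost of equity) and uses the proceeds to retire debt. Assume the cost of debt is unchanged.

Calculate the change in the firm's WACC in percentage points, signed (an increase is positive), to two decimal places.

Current WACC:
Total capital V = 3993 + 3209 = 7202.
Equity: weight = 3993/7202 = 0.5544; cost = 8.73%.
Private placement notes: weight = 3209/7202 = 0.4456; after-tax cost = 8.5% × (1 − 35%) = 5.5250%.
WACC = 0.5544 × 8.7300% + 0.4456 × 5.5250% = 7.3019%.
After the change:
Total capital V = 5032 + 2170 = 7202.
Equity: weight = 5032/7202 = 0.6987; cost = 8.73%.
Private placement notes: weight = 2170/7202 = 0.3013; after-tax cost = 8.5% × (1 − 35%) = 5.5250%.
WACC = 0.6987 × 8.7300% + 0.3013 × 5.5250% = 7.7643%.
Change in WACC = 7.7643% − 7.3019% = 0.4624 pp.

+0.46 pp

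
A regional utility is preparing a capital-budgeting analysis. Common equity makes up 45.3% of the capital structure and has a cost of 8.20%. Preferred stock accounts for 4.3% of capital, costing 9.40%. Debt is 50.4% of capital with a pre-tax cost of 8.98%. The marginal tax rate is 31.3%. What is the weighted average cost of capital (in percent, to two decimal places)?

After-tax cost of debt = 8.98% × (1 − 31.3%) = 6.1693%.
WACC = 0.453 × 8.2000% + 0.043 × 9.4000% + 0.504 × 6.1693% = 7.2281%.

7.23%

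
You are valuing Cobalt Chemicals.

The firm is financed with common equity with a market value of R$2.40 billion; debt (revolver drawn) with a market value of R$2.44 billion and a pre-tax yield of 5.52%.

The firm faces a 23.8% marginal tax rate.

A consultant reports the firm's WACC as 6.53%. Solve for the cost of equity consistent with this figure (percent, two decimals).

8.89%

Total capital V = 2.4 + 2.44 = 4.84.
Equity weight = 2.4/4.84 = 0.4959.
Revolver drawn weight = 2.44/4.84 = 0.5041.
Debt contribution = 0.5041 × 5.52% × (1 − 23.8%) = 2.1205%.
Required equity contribution = 6.53% − 2.1205% = 4.4095%.
Re = 4.4095% / 0.4959 = 8.8925%.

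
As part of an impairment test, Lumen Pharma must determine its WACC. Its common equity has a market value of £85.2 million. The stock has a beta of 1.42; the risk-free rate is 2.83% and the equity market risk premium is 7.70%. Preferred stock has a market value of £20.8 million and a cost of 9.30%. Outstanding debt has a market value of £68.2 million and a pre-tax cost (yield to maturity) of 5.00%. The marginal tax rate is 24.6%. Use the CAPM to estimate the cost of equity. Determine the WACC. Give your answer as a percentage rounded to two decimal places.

9.32%

Cost of equity via CAPM: Re = 2.83% + 1.42 × 7.7% = 13.7640%.
Total capital V = 85.2 + 20.8 + 68.2 = 174.2.
Equity: weight = 85.2/174.2 = 0.4891; cost = 13.764%.
Preferred: weight = 20.8/174.2 = 0.1194; cost = 9.3%.
Debt: weight = 68.2/174.2 = 0.3915; after-tax cost = 5% × (1 − 24.6%) = 3.7700%.
WACC = 0.4891 × 13.7640% + 0.1194 × 9.3000% + 0.3915 × 3.7700% = 9.3183%.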